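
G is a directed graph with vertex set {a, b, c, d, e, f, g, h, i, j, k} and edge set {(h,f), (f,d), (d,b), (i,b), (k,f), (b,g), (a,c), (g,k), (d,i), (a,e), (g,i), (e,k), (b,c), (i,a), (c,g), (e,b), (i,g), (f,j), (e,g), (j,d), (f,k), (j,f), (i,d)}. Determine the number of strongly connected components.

2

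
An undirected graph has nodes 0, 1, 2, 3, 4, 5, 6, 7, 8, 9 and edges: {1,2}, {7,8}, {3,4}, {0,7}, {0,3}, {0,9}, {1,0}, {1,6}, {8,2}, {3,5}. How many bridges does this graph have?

The edges on the cycle 1-0-7-8-2-1 are not bridges since each lies on that cycle.
But removing 3-5 disconnects 3 from 5; removing 9-0 disconnects 9 from 0; removing 0-3 disconnects 0 from 3; removing 1-6 disconnects 1 from 6 — these are bridges.
In total 5 edges are bridges.

5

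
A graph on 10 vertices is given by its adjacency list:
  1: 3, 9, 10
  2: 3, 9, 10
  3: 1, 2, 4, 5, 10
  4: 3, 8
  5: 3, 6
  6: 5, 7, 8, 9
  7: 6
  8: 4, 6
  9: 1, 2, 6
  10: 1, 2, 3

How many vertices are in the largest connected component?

10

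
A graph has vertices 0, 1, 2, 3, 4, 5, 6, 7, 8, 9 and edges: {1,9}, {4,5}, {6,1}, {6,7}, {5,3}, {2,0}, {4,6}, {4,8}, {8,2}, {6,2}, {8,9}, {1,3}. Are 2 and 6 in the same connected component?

From 2 we can reach 0, 1, 2, 3, 4, 5, 6, 7, 8, 9, which includes 6.

Yes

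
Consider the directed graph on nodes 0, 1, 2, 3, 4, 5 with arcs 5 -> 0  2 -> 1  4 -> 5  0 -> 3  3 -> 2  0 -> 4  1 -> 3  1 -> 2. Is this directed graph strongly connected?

No

There is no directed path from 1 to 5, so the graph is not strongly connected.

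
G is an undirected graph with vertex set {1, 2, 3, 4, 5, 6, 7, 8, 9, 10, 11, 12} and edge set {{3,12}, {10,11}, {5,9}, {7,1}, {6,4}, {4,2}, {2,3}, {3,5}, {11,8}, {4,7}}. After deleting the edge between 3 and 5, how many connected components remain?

Before removal there are 2 components.
3-5 is a bridge — removing it separates 3's side from 5's side.
After removal: 3 components.

3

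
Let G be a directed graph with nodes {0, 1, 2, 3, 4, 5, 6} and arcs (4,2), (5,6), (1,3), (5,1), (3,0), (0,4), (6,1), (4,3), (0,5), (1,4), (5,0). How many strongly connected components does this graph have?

2

{0, 1, 3, 4, 5, 6} are all mutually reachable — one SCC of size 6.
{2} is an SCC by itself.
That gives 2 strongly connected components.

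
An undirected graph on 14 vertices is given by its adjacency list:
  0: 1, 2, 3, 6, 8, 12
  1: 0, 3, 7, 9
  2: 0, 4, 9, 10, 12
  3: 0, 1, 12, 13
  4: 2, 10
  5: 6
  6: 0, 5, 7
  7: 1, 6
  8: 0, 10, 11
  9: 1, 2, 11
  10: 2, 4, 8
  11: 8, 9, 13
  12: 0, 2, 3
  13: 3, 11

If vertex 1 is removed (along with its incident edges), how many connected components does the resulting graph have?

1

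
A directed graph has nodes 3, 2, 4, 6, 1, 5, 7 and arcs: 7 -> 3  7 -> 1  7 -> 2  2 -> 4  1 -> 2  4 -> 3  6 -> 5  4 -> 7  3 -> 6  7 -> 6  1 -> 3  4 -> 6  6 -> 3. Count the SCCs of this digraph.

3

{1, 2, 4, 7} are all mutually reachable — one SCC of size 4.
{3, 6} are all mutually reachable — one SCC of size 2.
{5} is an SCC by itself.
That gives 3 strongly connected components.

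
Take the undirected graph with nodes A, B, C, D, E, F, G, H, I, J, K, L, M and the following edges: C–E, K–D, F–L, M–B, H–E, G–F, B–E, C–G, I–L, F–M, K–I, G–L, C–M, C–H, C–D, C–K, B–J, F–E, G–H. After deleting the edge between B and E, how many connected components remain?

2

B and E are still connected via B-M-C-E, so the component count stays at 2.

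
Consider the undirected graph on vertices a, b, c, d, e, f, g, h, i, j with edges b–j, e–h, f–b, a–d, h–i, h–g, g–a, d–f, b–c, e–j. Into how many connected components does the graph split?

1

Starting from a we can reach a, b, c, d, e, f, g, h, i, j. That is one component of size 10.
Total: 1 component.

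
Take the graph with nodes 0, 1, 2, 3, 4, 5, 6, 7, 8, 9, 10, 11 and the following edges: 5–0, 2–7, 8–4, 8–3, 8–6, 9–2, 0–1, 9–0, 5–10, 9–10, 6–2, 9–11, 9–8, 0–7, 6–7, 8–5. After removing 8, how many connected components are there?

3

With 8 gone, the remaining components are: {3}; {4}; {0, 1, 2, 5, 6, 7, 9, 10, 11}.
That is 3 components.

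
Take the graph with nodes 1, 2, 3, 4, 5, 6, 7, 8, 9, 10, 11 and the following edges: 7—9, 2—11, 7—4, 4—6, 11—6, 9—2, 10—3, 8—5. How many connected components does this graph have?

4

1 is isolated — a component by itself.
Starting from 3 we can reach 3, 10. That is one component of size 2.
Starting from 5 we can reach 5, 8. That is one component of size 2.
Starting from 2 we can reach 2, 4, 6, 7, 9, 11. That is one component of size 6.
Total: 4 components.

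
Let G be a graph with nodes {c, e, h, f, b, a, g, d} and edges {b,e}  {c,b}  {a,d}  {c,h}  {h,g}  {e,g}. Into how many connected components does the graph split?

3

f is isolated — a component by itself.
Starting from a we can reach a, d. That is one component of size 2.
Starting from b we can reach b, c, e, g, h. That is one component of size 5.
Total: 3 components.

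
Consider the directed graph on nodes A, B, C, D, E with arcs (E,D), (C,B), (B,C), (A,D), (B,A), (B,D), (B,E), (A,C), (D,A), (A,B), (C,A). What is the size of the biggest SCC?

5

{A, B, C, D, E} are all mutually reachable — one SCC of size 5.
The largest has 5 vertices.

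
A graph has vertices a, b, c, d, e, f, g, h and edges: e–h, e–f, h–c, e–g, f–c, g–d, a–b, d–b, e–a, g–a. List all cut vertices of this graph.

e

Removing e increases the component count from 1 to 2, so e is a cut vertex.
By contrast removing c leaves 1 component; it is not a cut vertex. No other vertex is a cut vertex either.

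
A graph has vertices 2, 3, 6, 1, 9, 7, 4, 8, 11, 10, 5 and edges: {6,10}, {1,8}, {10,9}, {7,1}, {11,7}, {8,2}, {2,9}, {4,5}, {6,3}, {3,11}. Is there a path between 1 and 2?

Yes

From 1 we can reach 1, 2, 3, 6, 7, 8, 9, 10, 11, which includes 2.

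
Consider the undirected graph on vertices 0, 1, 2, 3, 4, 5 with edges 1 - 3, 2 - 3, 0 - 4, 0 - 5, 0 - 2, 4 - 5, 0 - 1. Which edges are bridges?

none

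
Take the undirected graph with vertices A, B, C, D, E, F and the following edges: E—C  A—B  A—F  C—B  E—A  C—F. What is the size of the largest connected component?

5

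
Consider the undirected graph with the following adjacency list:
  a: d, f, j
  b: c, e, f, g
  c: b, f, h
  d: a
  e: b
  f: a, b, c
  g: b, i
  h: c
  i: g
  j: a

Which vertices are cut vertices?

a, b, c, f, g

Removing a increases the component count from 1 to 3, so a is a cut vertex.
Removing b increases the component count from 1 to 3, so b is a cut vertex.
Removing c increases the component count from 1 to 2, so c is a cut vertex.
Likewise f, g are cut vertices.
By contrast removing h leaves 1 component; it is not a cut vertex. No other vertex is a cut vertex either.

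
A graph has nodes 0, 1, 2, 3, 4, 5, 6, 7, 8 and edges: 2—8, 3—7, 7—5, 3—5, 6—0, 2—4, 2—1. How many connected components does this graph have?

Starting from 0 we can reach 0, 6. That is one component of size 2.
Starting from 3 we can reach 3, 5, 7. That is one component of size 3.
Starting from 1 we can reach 1, 2, 4, 8. That is one component of size 4.
Total: 3 components.

3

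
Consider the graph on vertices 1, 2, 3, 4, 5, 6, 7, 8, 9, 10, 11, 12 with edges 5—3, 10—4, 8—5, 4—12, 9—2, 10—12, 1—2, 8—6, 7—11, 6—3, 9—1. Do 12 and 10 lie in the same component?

Yes

From 12 we can reach 4, 10, 12, which includes 10.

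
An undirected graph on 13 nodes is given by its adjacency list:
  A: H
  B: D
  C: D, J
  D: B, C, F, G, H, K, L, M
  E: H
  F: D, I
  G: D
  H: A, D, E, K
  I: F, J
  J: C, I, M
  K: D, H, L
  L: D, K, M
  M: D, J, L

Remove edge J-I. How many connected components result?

J and I are still connected via J-C-D-F-I, so the component count stays at 1.

1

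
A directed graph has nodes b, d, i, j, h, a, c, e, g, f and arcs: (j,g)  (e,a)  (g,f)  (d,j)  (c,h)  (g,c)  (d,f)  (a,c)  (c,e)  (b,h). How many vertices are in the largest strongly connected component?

3

{a, c, e} are all mutually reachable — one SCC of size 3.
{b} is an SCC by itself.
{f} is an SCC by itself.
{h} is an SCC by itself.
{d} is an SCC by itself.
(and 3 more singleton SCCs)
The largest has 3 vertices.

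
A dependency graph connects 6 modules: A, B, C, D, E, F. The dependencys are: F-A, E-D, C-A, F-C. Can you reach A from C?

Yes

From C we can reach A, C, F, which includes A.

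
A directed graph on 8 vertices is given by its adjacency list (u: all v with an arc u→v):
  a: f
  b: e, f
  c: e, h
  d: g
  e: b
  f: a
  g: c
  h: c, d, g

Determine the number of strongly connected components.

3

{c, d, g, h} are all mutually reachable — one SCC of size 4.
{b, e} are all mutually reachable — one SCC of size 2.
{a, f} are all mutually reachable — one SCC of size 2.
That gives 3 strongly connected components.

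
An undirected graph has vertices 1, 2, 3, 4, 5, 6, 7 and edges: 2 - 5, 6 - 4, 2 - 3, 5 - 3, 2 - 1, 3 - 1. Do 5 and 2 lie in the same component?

Yes

From 5 we can reach 1, 2, 3, 5, which includes 2.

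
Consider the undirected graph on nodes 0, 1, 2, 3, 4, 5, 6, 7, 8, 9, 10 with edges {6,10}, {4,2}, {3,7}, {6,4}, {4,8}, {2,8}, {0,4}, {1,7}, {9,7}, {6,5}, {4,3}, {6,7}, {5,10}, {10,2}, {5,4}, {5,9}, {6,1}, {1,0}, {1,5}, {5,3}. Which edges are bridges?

none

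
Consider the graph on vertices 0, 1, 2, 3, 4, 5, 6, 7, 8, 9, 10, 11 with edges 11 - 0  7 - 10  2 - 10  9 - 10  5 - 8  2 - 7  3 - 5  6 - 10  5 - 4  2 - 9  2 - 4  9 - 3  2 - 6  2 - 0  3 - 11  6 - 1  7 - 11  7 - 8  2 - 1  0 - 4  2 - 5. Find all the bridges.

none

The edges on the cycle 3-5-4-0-11-3 are not bridges since each lies on that cycle.
Every edge lies on some cycle, so there are no bridges.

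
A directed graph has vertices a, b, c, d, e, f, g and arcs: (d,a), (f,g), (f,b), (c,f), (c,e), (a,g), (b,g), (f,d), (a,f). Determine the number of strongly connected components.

{a, d, f} are all mutually reachable — one SCC of size 3.
{c} is an SCC by itself.
{g} is an SCC by itself.
{e} is an SCC by itself.
{b} is an SCC by itself.
That gives 5 strongly connected components.

5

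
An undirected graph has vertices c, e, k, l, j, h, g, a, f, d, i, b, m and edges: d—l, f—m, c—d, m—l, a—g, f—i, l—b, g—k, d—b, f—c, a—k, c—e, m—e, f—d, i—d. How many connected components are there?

4

h is isolated — a component by itself.
j is isolated — a component by itself.
Starting from a we can reach a, g, k. That is one component of size 3.
Starting from b we can reach b, c, d, e, f, i, l, m. That is one component of size 8.
Total: 4 components.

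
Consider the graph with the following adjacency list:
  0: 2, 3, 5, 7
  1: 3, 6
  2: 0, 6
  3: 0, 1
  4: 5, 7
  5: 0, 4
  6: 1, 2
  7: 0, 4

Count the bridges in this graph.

0

The edges on the cycle 0-7-4-5-0 are not bridges since each lies on that cycle.
Every edge lies on some cycle, so there are no bridges.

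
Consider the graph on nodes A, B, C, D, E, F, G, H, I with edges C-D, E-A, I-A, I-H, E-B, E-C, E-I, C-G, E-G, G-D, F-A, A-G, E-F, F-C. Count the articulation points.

Removing E increases the component count from 1 to 2, so E is a cut vertex.
Removing I increases the component count from 1 to 2, so I is a cut vertex.
By contrast removing G leaves 1 component; it is not a cut vertex. No other vertex is a cut vertex either.

2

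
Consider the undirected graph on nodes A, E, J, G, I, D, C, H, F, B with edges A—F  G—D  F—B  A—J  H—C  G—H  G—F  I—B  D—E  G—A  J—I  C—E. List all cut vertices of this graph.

Removing G increases the component count from 1 to 2, so G is a cut vertex.
By contrast removing H leaves 1 component; it is not a cut vertex. No other vertex is a cut vertex either.

G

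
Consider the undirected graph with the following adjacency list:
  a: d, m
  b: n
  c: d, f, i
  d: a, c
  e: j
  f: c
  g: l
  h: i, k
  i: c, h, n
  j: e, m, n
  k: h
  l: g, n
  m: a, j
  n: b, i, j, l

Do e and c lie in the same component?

From e we can reach a, b, c, d, e, f, g, h, i, j, k, l, m, n, which includes c.

Yes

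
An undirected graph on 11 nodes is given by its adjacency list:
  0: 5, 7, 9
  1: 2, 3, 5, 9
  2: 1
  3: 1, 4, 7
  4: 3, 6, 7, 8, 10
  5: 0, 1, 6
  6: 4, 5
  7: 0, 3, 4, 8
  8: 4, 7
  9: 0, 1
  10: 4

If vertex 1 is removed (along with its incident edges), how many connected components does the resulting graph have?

2

With 1 gone, the remaining components are: {2}; {0, 3, 4, 5, 6, 7, 8, 9, 10}.
That is 2 components.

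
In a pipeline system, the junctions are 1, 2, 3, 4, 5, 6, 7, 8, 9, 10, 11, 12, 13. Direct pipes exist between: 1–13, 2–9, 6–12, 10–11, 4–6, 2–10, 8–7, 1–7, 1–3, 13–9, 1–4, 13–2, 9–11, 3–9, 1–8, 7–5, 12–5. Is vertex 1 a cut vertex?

Deleting 1 raises the number of components from 1 to 2, so 1 is a cut vertex.

Yes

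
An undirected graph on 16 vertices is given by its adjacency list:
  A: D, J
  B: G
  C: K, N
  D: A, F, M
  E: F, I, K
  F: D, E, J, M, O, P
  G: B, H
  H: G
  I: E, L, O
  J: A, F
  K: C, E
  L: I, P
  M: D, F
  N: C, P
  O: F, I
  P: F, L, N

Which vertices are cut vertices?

Removing F increases the component count from 2 to 3, so F is a cut vertex.
Removing G increases the component count from 2 to 3, so G is a cut vertex.
By contrast removing K leaves 2 components; it is not a cut vertex. No other vertex is a cut vertex either.

F, G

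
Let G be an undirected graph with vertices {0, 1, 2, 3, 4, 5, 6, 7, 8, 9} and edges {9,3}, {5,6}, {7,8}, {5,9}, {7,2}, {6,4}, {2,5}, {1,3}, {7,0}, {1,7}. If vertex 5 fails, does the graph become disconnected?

Yes

Deleting 5 raises the number of components from 1 to 2, so 5 is a cut vertex.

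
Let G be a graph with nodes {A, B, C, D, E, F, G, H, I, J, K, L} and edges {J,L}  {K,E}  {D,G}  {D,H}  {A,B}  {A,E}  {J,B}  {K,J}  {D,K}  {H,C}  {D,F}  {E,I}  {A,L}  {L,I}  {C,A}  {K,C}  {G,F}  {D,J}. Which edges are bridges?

The edges on the cycle D-G-F-D are not bridges since each lies on that cycle.
Every edge lies on some cycle, so there are no bridges.

none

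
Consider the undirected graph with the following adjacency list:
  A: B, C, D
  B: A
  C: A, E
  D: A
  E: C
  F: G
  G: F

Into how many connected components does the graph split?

Starting from F we can reach F, G. That is one component of size 2.
Starting from A we can reach A, B, C, D, E. That is one component of size 5.
Total: 2 components.

2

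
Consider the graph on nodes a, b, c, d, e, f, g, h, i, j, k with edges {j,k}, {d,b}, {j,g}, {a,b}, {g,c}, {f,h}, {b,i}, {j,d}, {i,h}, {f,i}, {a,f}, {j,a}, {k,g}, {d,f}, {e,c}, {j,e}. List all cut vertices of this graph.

j

Removing j increases the component count from 1 to 2, so j is a cut vertex.
By contrast removing g leaves 1 component; it is not a cut vertex. No other vertex is a cut vertex either.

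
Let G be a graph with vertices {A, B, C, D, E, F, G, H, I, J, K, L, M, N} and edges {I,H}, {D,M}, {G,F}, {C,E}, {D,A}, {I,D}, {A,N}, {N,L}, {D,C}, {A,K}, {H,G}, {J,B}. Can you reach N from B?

No

The component containing B is {B, J}, and N is not in it.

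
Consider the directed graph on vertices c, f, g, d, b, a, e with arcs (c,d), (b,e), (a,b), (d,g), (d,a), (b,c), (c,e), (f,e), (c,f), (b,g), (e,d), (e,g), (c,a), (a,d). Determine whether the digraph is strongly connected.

No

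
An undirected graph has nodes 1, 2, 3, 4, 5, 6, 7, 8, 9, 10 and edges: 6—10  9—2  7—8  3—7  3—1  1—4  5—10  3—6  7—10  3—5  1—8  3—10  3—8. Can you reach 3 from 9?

The component containing 9 is {2, 9}, and 3 is not in it.

No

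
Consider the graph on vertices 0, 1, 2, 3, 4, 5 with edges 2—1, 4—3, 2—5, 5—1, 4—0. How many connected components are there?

Starting from 1 we can reach 1, 2, 5. That is one component of size 3.
Starting from 0 we can reach 0, 3, 4. That is one component of size 3.
Total: 2 components.

2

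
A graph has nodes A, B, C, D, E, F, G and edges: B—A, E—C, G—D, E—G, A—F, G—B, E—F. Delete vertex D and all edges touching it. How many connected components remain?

1

With D gone, the remaining components are: {A, B, C, E, F, G}.
That is 1 component.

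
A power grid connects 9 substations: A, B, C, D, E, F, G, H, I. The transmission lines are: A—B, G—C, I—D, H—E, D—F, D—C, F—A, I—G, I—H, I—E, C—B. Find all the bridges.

The edges on the cycle I-H-E-I are not bridges since each lies on that cycle.
Every edge lies on some cycle, so there are no bridges.

none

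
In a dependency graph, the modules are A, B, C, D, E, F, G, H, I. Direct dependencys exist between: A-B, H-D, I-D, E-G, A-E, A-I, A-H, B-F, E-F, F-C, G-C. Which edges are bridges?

none

The edges on the cycle E-G-C-F-E are not bridges since each lies on that cycle.
Every edge lies on some cycle, so there are no bridges.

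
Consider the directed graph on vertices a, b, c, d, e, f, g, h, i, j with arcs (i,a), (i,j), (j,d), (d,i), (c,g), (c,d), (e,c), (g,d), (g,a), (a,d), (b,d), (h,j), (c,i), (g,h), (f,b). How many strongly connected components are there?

{a, d, i, j} are all mutually reachable — one SCC of size 4.
{b} is an SCC by itself.
{h} is an SCC by itself.
{f} is an SCC by itself.
{e} is an SCC by itself.
(and 2 more singleton SCCs)
That gives 7 strongly connected components.

7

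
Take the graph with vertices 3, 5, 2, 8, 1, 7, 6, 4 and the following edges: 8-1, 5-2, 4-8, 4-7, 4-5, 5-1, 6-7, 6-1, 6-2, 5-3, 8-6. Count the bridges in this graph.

1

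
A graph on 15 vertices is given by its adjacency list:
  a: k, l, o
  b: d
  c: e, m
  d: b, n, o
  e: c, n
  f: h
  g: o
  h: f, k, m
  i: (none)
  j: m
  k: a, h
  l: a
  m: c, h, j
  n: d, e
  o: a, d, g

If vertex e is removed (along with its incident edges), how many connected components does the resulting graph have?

2

With e gone, the remaining components are: {i}; {a, b, c, d, f, g, h, j, k, l, m, n, o}.
That is 2 components.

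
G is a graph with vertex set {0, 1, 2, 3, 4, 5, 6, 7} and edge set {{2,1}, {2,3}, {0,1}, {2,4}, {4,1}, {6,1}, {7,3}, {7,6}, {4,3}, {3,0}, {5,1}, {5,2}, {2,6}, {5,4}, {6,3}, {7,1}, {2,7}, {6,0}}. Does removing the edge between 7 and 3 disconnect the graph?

After removing 7–3, the path 7-2-3 still connects them, so the edge is not a bridge.

No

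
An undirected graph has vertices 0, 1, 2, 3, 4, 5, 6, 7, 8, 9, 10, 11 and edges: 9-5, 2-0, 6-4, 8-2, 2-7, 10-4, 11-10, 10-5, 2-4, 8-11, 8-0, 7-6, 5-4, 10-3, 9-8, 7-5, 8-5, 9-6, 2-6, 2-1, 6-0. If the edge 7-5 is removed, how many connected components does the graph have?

1

7 and 5 are still connected via 7-2-8-5, so the component count stays at 1.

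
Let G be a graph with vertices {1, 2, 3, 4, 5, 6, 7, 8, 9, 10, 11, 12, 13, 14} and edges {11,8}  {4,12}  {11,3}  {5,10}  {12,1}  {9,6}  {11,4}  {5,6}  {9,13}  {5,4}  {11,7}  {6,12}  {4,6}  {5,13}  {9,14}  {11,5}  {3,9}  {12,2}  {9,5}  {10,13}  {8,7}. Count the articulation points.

Removing 9 increases the component count from 1 to 2, so 9 is a cut vertex.
Removing 11 increases the component count from 1 to 2, so 11 is a cut vertex.
Removing 12 increases the component count from 1 to 3, so 12 is a cut vertex.
By contrast removing 4 leaves 1 component; it is not a cut vertex. No other vertex is a cut vertex either.

3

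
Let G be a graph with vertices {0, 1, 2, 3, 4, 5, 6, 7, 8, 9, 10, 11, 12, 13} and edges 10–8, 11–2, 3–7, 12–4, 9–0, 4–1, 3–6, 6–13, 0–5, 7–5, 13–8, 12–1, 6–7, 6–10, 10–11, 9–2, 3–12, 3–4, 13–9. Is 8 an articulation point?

No

Deleting 8 leaves 1 component (was 1) (its neighbors 10, 13 remain connected to each other), so 8 is not a cut vertex.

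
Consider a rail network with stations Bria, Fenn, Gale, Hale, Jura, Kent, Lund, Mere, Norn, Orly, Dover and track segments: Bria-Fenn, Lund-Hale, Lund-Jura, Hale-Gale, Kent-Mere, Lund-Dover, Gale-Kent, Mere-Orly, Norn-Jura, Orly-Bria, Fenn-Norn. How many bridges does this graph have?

1

The edges on the cycle Lund-Hale-Gale-Kent-Mere-Orly-Bria-Fenn-Norn-Jura-Lund are not bridges since each lies on that cycle.
But removing Lund-Dover disconnects Lund from Dover — this is a bridge.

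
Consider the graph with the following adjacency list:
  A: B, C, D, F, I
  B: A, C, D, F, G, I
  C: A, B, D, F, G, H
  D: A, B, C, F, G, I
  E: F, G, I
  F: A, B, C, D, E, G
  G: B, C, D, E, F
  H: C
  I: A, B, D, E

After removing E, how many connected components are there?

With E gone, the remaining components are: {A, B, C, D, F, G, H, I}.
That is 1 component.

1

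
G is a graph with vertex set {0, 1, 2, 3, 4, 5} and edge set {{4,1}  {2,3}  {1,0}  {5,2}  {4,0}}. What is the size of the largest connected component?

3

Starting from 2 we can reach 2, 3, 5. That is one component of size 3.
Starting from 0 we can reach 0, 1, 4. That is one component of size 3.
The largest has 3 vertices.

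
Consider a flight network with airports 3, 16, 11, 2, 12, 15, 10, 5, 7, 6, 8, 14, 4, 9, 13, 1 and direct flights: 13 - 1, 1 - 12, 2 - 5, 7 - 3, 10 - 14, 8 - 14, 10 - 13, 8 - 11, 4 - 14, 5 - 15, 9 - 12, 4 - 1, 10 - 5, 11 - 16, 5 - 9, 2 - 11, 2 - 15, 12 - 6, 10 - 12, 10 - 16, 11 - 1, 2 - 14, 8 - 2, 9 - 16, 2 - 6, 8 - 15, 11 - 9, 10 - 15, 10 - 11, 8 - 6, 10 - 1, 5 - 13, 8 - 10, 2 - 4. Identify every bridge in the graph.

3-7

The edges on the cycle 8-10-5-9-12-1-11-8 are not bridges since each lies on that cycle.
But removing 7 - 3 disconnects 7 from 3 — this is a bridge.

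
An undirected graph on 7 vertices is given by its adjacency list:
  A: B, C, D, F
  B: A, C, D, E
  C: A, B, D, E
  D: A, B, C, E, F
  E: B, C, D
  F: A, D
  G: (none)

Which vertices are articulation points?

none

Removing D, for instance, still leaves 2 components. No single vertex removal increases the component count — the graph has no articulation points.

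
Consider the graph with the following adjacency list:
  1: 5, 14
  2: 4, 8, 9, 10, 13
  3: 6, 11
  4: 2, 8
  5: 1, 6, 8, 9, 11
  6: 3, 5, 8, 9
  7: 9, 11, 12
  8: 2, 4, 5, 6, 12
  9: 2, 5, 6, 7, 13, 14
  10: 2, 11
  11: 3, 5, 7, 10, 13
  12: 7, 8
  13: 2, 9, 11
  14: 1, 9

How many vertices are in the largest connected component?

14

Starting from 1 we can reach 1, 2, 3, 4, 5, 6, 7, 8, 9, 10, 11, 12, 13, 14. That is one component of size 14.
The largest has 14 vertices.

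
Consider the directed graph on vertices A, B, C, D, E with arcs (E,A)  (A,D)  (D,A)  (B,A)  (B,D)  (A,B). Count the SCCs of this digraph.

3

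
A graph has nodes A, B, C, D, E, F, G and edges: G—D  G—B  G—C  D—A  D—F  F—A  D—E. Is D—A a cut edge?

After removing D—A, the path D-F-A still connects them, so the edge is not a bridge.

No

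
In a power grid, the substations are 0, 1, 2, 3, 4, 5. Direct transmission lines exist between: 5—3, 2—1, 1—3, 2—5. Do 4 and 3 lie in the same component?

No

The component containing 4 is {4}, and 3 is not in it.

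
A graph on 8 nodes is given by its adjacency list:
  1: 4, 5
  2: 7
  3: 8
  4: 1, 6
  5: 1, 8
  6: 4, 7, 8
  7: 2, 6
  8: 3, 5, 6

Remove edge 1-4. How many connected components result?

1 and 4 are still connected via 1-5-8-6-4, so the component count stays at 1.

1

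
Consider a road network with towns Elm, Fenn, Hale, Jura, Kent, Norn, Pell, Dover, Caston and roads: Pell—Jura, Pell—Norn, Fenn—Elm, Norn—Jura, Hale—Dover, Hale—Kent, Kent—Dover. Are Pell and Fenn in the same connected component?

No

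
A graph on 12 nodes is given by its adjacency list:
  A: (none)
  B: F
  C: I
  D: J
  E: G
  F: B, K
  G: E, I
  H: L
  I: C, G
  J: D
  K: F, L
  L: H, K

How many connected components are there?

4

A is isolated — a component by itself.
Starting from D we can reach D, J. That is one component of size 2.
Starting from C we can reach C, E, G, I. That is one component of size 4.
Starting from B we can reach B, F, H, K, L. That is one component of size 5.
Total: 4 components.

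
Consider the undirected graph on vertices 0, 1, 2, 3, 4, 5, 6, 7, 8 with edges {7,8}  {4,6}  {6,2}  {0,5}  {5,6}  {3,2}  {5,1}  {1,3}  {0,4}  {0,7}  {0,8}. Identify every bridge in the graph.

none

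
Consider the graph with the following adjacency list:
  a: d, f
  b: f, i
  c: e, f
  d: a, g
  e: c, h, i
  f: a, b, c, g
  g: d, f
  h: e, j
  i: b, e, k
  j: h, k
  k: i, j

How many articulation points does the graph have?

Removing f increases the component count from 1 to 2, so f is a cut vertex.
By contrast removing a leaves 1 component; it is not a cut vertex. No other vertex is a cut vertex either.

1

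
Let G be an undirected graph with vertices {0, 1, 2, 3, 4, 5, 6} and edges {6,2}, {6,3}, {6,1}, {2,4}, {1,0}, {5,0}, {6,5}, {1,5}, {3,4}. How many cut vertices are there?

1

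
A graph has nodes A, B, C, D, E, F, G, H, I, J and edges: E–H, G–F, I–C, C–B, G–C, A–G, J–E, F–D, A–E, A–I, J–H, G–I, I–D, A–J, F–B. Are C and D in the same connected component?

From C we can reach A, B, C, D, E, F, G, H, I, J, which includes D.

Yes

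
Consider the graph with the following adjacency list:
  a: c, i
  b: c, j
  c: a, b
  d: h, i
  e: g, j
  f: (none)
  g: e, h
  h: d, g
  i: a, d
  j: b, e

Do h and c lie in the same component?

From h we can reach a, b, c, d, e, g, h, i, j, which includes c.

Yes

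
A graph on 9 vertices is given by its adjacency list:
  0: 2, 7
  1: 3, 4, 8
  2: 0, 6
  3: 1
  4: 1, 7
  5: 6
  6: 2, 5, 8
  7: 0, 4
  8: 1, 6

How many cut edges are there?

The edges on the cycle 6-2-0-7-4-1-8-6 are not bridges since each lies on that cycle.
But removing 1-3 disconnects 1 from 3; removing 6-5 disconnects 6 from 5 — these are bridges.
That makes 2 bridges.

2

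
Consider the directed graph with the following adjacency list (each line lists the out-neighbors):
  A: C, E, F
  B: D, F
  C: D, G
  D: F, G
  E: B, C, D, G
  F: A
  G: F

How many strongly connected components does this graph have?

{A, B, C, D, E, F, G} are all mutually reachable — one SCC of size 7.
That gives 1 strongly connected component.

1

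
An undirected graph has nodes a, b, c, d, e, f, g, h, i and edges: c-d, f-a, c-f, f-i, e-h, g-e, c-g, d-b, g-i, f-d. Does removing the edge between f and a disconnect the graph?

Yes

Removing f-a leaves no path between f and a: the component count goes from 1 to 2. So it is a bridge.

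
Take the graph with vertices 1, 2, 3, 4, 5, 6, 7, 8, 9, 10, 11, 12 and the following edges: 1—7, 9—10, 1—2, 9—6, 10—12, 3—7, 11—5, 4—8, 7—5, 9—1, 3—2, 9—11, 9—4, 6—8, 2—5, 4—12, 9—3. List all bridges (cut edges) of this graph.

The edges on the cycle 9-6-8-4-9 are not bridges since each lies on that cycle.
Every edge lies on some cycle, so there are no bridges.

none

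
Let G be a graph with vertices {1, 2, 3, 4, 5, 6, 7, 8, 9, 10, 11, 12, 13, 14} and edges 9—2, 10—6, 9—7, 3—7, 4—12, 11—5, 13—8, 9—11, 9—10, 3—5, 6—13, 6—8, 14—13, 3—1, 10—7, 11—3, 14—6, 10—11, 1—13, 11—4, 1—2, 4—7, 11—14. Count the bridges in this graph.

The edges on the cycle 9-10-6-14-11-9 are not bridges since each lies on that cycle.
But removing 12—4 disconnects 12 from 4 — this is a bridge.

1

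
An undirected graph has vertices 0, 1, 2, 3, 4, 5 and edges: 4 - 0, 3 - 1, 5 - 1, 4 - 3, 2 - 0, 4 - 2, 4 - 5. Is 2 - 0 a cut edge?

After removing 2 - 0, the path 2-4-0 still connects them, so the edge is not a bridge.

No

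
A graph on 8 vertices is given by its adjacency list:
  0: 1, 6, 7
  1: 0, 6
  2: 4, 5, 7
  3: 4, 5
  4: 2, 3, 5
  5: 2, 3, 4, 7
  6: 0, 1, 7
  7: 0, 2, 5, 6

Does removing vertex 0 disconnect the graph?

No

Deleting 0 leaves 1 component (was 1) (its neighbors 1, 6, 7 remain connected to each other), so 0 is not a cut vertex.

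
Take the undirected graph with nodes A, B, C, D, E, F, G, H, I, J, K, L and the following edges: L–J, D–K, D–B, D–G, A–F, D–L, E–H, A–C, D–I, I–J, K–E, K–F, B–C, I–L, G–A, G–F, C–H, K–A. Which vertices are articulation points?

D

Removing D increases the component count from 1 to 2, so D is a cut vertex.
By contrast removing F leaves 1 component; it is not a cut vertex. No other vertex is a cut vertex either.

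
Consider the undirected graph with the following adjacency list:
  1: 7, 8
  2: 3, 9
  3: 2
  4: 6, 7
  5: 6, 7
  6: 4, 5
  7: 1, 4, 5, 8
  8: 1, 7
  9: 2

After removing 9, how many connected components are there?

With 9 gone, the remaining components are: {2, 3}; {1, 4, 5, 6, 7, 8}.
That is 2 components.

2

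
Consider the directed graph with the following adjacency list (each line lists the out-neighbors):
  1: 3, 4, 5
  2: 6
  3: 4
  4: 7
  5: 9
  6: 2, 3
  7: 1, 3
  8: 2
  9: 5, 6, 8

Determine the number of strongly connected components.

{1, 2, 3, 4, 5, 6, 7, 8, 9} are all mutually reachable — one SCC of size 9.
That gives 1 strongly connected component.

1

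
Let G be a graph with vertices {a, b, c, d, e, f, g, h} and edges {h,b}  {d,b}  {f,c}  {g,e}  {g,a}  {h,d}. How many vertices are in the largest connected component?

Starting from c we can reach c, f. That is one component of size 2.
Starting from b we can reach b, d, h. That is one component of size 3.
Starting from a we can reach a, e, g. That is one component of size 3.
The largest has 3 vertices.

3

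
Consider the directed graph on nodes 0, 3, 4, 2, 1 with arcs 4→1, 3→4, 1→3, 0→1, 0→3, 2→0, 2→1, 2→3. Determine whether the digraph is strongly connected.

No

There is no directed path from 3 to 2, so the graph is not strongly connected.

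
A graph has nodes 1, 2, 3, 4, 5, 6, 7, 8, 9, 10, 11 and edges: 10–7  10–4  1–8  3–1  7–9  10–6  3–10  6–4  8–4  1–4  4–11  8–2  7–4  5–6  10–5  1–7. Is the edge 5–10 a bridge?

No

After removing 5–10, the path 5-6-10 still connects them, so the edge is not a bridge.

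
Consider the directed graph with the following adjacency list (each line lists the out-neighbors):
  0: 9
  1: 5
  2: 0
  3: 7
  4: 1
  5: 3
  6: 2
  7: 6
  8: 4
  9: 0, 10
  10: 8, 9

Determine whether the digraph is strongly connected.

Yes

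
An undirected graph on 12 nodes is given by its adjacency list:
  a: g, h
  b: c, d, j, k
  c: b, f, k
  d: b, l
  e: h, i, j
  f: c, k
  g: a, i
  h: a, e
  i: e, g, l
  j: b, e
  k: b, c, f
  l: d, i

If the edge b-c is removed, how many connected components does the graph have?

1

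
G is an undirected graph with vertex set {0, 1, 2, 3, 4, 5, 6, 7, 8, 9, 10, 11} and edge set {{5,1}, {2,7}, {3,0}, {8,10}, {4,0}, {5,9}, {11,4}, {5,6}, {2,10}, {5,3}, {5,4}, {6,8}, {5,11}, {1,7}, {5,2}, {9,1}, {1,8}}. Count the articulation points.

1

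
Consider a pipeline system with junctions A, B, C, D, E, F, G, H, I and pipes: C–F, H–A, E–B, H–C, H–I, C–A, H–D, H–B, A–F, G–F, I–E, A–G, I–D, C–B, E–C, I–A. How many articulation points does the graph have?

Removing B, for instance, still leaves 1 component. No single vertex removal increases the component count — the graph has no articulation points.

0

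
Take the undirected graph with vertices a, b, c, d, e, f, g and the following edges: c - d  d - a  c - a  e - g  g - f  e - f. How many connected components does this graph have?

b is isolated — a component by itself.
Starting from a we can reach a, c, d. That is one component of size 3.
Starting from e we can reach e, f, g. That is one component of size 3.
Total: 3 components.

3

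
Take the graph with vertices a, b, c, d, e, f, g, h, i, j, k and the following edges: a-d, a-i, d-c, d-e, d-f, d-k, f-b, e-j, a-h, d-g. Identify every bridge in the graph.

a-d, a-h, a-i, b-f, c-d, d-e, d-f, d-g, d-k, e-j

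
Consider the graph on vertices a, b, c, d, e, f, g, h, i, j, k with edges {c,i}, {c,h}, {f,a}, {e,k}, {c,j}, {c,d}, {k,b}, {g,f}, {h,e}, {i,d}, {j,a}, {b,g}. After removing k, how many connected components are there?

1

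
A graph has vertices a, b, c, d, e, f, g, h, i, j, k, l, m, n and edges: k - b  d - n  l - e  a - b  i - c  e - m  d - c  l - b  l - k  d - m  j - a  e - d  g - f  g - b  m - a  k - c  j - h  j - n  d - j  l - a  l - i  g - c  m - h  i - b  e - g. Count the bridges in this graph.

1

The edges on the cycle d-m-h-j-d are not bridges since each lies on that cycle.
But removing g - f disconnects g from f — this is a bridge.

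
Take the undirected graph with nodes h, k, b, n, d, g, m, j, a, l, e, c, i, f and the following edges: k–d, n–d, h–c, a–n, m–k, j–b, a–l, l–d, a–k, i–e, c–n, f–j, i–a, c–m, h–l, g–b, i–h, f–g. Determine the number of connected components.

2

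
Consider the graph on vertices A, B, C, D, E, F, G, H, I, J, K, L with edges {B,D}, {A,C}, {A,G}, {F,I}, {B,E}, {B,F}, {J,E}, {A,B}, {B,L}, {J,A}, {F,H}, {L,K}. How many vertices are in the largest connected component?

12

Starting from A we can reach A, B, C, D, E, F, G, H, I, J, K, L. That is one component of size 12.
The largest has 12 vertices.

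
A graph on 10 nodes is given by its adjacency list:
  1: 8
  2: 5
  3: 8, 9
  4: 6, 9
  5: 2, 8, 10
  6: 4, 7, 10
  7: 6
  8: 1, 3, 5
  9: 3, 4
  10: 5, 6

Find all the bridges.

The edges on the cycle 9-3-8-5-10-6-4-9 are not bridges since each lies on that cycle.
But removing 2-5 disconnects 2 from 5; removing 1-8 disconnects 1 from 8; removing 6-7 disconnects 6 from 7 — these are bridges.

1-8, 2-5, 6-7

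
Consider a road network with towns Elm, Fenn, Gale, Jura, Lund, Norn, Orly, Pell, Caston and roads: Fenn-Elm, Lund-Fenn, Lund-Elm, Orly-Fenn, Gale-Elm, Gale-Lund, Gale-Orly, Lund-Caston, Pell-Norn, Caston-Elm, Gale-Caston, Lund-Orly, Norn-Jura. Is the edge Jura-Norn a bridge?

Removing Jura-Norn leaves no path between Jura and Norn: the component count goes from 2 to 3. So it is a bridge.

Yes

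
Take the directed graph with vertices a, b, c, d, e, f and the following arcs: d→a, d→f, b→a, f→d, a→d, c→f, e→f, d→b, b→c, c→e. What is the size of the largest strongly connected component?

{a, b, c, d, e, f} are all mutually reachable — one SCC of size 6.
The largest has 6 vertices.

6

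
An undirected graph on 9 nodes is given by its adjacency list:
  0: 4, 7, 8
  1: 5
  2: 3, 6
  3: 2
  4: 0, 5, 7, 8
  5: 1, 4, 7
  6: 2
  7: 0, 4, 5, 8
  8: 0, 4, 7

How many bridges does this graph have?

The edges on the cycle 7-4-8-7 are not bridges since each lies on that cycle.
But removing 6-2 disconnects 6 from 2; removing 1-5 disconnects 1 from 5; removing 3-2 disconnects 3 from 2 — these are bridges.
That makes 3 bridges.

3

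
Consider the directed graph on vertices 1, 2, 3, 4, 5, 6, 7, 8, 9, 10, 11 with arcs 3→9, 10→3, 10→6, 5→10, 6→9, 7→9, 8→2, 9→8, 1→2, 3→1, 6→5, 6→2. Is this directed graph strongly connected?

There is no directed path from 2 to 10, so the graph is not strongly connected.

No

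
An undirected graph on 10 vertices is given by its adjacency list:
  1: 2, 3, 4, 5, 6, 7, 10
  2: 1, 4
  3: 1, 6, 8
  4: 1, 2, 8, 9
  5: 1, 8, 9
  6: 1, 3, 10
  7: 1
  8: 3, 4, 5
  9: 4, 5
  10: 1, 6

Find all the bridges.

1-7

The edges on the cycle 1-4-8-5-1 are not bridges since each lies on that cycle.
But removing 7-1 disconnects 7 from 1 — this is a bridge.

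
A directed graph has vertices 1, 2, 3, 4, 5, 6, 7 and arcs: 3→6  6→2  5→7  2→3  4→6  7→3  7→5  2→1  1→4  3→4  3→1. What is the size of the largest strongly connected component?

{1, 2, 3, 4, 6} are all mutually reachable — one SCC of size 5.
{5, 7} are all mutually reachable — one SCC of size 2.
The largest has 5 vertices.

5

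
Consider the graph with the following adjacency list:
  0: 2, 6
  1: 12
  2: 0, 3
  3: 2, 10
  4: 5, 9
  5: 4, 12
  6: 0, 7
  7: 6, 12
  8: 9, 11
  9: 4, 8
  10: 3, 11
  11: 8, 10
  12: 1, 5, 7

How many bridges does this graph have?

1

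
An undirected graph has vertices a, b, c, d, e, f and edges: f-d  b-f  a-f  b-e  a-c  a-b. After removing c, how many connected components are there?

1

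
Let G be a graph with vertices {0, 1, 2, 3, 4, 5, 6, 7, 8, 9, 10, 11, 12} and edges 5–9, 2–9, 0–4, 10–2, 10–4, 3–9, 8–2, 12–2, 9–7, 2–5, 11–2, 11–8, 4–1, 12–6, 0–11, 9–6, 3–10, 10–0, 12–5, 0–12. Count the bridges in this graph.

2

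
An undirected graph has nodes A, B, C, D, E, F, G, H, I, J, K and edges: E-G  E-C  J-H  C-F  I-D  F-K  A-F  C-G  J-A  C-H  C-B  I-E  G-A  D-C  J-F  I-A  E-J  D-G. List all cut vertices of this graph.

C, F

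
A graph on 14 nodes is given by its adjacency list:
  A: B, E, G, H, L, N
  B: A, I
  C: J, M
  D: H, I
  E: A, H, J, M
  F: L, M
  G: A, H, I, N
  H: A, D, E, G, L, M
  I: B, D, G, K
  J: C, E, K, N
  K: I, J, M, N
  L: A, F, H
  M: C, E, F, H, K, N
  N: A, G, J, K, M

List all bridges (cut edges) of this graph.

none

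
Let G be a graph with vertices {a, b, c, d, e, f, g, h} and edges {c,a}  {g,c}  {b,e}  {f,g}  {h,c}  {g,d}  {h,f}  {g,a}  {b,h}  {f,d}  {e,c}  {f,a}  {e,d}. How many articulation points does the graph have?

0

Removing c, for instance, still leaves 1 component. No single vertex removal increases the component count — the graph has no articulation points.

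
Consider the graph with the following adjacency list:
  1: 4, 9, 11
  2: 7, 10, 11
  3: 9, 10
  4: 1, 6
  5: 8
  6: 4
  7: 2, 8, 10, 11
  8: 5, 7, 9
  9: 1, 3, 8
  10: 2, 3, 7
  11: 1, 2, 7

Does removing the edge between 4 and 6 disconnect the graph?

Yes

Removing 4-6 leaves no path between 4 and 6: the component count goes from 1 to 2. So it is a bridge.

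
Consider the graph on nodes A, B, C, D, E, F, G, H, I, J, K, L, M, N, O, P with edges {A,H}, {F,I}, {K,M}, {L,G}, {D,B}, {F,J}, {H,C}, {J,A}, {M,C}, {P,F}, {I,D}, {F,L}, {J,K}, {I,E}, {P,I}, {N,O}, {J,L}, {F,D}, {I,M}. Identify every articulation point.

Removing D increases the component count from 2 to 3, so D is a cut vertex.
Removing I increases the component count from 2 to 3, so I is a cut vertex.
Removing L increases the component count from 2 to 3, so L is a cut vertex.
By contrast removing B leaves 2 components; it is not a cut vertex. No other vertex is a cut vertex either.

D, I, L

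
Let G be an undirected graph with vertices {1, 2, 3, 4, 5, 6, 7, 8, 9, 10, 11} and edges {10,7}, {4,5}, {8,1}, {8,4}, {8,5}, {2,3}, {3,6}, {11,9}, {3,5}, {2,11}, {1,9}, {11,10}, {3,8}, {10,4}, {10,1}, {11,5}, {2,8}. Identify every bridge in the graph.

10-7, 3-6

The edges on the cycle 2-3-8-1-9-11-2 are not bridges since each lies on that cycle.
But removing 10–7 disconnects 10 from 7; removing 3–6 disconnects 3 from 6 — these are bridges.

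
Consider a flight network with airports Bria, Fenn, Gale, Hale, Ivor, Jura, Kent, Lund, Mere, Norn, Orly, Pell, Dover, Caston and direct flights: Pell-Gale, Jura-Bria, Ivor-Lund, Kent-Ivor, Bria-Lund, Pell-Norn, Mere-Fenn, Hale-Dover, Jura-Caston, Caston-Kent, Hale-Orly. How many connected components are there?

Starting from Fenn we can reach Fenn, Mere. That is one component of size 2.
Starting from Hale we can reach Hale, Orly, Dover. That is one component of size 3.
Starting from Gale we can reach Gale, Norn, Pell. That is one component of size 3.
Starting from Bria we can reach Bria, Ivor, Jura, Kent, Lund, Caston. That is one component of size 6.
Total: 4 components.

4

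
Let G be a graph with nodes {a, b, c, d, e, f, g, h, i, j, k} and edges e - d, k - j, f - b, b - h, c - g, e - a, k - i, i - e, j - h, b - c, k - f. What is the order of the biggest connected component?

Starting from a we can reach a, b, c, d, e, f, g, h, i, j, k. That is one component of size 11.
The largest has 11 vertices.

11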